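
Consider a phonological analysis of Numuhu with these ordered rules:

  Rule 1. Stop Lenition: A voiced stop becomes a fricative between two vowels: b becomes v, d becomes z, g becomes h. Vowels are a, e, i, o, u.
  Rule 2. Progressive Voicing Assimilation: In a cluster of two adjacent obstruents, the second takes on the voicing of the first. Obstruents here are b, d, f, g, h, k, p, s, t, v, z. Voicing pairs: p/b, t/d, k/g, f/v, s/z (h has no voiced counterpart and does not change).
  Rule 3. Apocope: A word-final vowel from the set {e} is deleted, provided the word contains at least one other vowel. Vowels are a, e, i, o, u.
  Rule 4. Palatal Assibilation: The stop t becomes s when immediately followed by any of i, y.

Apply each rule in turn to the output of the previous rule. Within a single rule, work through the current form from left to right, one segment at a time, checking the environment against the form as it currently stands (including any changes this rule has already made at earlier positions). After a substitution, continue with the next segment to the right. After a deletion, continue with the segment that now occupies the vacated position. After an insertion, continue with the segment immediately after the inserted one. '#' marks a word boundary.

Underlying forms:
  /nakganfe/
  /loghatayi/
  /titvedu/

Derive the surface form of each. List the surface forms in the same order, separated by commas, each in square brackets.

[nakkanf], [loghatayi], [sitfezu]

/nakganfe/:
  Rule 1 Stop Lenition: no change — [nakganfe]
  Rule 2 Progressive Voicing Assimilation: [nakganfe] → [nakkanfe]
  Rule 3 Apocope: [nakkanfe] → [nakkanf]
  Rule 4 Palatal Assibilation: no change — [nakkanf]
/loghatayi/:
  Rule 1 Stop Lenition: no change — [loghatayi]
  Rule 2 Progressive Voicing Assimilation: no change — [loghatayi]
  Rule 3 Apocope: no change — [loghatayi]
  Rule 4 Palatal Assibilation: no change — [loghatayi]
/titvedu/:
  Rule 1 Stop Lenition: [titvedu] → [titvezu]
  Rule 2 Progressive Voicing Assimilation: [titvezu] → [titfezu]
  Rule 3 Apocope: no change — [titfezu]
  Rule 4 Palatal Assibilation: [titfezu] → [sitfezu]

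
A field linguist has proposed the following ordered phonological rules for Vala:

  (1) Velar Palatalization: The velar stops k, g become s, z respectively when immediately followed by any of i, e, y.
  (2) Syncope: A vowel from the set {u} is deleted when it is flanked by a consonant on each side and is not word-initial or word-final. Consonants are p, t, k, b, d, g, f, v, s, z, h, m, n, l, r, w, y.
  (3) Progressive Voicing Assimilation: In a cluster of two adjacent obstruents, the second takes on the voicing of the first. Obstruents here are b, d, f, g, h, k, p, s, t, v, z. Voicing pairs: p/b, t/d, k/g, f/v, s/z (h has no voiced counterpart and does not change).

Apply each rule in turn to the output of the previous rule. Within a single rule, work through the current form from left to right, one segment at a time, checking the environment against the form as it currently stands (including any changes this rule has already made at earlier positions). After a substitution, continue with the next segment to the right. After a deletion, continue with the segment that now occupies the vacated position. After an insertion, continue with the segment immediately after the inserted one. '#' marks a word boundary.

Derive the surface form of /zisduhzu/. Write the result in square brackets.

[zisthsu]

(1) Velar Palatalization: no change — [zisduhzu]
(2) Syncope: [zisduhzu] → [zisdhzu]
(3) Progressive Voicing Assimilation: [zisdhzu] → [zisthsu]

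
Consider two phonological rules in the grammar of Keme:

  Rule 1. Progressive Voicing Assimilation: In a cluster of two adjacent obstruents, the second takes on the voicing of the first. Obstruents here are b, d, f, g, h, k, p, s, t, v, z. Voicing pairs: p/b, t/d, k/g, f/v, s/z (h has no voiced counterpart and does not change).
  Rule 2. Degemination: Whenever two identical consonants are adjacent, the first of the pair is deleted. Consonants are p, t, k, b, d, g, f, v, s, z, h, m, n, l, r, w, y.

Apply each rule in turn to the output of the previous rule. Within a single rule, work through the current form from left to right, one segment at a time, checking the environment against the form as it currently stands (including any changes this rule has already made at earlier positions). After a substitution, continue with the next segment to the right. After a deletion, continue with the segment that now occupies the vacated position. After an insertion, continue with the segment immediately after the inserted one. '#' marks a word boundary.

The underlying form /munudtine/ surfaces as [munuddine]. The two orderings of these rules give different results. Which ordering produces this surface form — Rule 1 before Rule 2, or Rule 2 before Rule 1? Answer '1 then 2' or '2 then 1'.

2 then 1

Order 1 then 2:
  1 Progressive Voicing Assimilation: [munudtine] → [munuddine]
  2 Degemination: [munuddine] → [munudine]
  result: [munudine]
Order 2 then 1:
  2 Degemination: no change — [munudtine]
  1 Progressive Voicing Assimilation: [munudtine] → [munuddine]
  result: [munuddine]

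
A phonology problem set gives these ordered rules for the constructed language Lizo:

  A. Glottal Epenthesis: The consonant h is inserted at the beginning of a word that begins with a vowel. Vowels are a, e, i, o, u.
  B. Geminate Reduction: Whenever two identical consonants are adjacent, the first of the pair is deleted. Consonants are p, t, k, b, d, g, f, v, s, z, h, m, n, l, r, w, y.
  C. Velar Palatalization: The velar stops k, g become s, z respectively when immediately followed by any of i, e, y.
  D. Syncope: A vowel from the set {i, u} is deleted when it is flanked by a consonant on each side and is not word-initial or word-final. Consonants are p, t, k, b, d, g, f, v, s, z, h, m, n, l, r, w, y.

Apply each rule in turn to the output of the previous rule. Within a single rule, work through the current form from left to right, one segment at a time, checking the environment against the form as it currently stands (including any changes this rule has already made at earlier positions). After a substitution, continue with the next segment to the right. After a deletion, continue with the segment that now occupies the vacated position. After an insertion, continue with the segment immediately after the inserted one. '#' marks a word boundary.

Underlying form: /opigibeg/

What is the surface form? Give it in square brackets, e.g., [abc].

A Glottal Epenthesis: [opigibeg] → [hopigibeg]
B Geminate Reduction: no change — [hopigibeg]
C Velar Palatalization: [hopigibeg] → [hopizibeg]
D Syncope: [hopizibeg] → [hopzbeg]

[hopzbeg]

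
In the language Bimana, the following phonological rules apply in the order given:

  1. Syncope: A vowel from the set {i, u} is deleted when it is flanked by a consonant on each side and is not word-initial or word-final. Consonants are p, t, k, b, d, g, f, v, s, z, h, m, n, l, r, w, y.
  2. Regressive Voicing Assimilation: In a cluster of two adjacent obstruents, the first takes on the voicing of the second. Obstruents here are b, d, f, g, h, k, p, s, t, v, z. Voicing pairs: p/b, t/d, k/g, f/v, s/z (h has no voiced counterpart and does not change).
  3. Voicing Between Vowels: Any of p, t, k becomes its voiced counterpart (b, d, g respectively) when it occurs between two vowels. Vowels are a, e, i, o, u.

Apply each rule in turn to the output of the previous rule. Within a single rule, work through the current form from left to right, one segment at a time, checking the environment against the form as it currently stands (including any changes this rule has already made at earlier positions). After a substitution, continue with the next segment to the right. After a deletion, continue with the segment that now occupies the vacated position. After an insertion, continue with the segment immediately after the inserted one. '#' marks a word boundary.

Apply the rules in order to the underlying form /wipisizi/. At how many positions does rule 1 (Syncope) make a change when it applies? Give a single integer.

3

1 Syncope: [wipisizi] → [wpszi]
2 Regressive Voicing Assimilation: [wpszi] → [wpzzi]
3 Voicing Between Vowels: no change — [wpzzi]
Rule 1 changed 3 position(s).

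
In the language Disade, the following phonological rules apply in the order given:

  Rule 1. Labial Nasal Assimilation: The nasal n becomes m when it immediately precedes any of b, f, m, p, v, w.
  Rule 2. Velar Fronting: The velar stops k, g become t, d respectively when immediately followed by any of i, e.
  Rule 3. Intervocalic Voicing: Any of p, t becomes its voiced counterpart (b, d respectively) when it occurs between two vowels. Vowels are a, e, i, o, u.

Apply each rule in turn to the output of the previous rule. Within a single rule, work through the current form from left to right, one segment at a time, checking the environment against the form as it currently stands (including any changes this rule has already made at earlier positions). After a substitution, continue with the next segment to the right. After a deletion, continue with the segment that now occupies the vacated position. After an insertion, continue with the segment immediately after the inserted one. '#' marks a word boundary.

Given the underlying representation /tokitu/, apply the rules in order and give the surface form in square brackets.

Rule 1 Labial Nasal Assimilation: no change — [tokitu]
Rule 2 Velar Fronting: [tokitu] → [totitu]
Rule 3 Intervocalic Voicing: [totitu] → [todidu]

[todidu]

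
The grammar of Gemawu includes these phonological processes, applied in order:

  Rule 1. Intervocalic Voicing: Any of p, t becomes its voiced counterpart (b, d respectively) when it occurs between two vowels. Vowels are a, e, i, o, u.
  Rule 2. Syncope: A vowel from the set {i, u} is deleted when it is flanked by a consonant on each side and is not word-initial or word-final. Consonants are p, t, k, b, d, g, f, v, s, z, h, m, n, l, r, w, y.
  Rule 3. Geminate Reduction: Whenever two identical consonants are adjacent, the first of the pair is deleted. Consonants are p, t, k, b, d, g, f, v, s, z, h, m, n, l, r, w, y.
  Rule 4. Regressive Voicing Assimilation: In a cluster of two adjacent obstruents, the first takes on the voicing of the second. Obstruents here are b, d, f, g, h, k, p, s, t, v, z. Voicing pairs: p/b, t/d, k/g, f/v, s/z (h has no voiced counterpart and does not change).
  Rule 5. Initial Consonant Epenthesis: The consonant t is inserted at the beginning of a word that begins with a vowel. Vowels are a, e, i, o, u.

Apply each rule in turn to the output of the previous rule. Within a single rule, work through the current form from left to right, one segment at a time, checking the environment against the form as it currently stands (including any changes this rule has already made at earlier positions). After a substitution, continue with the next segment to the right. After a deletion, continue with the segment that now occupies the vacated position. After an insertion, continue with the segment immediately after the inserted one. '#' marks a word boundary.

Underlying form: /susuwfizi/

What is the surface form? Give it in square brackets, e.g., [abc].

[swvzi]

Rule 1 Intervocalic Voicing: no change — [susuwfizi]
Rule 2 Syncope: [susuwfizi] → [sswfzi]
Rule 3 Geminate Reduction: [sswfzi] → [swfzi]
Rule 4 Regressive Voicing Assimilation: [swfzi] → [swvzi]
Rule 5 Initial Consonant Epenthesis: no change — [swvzi]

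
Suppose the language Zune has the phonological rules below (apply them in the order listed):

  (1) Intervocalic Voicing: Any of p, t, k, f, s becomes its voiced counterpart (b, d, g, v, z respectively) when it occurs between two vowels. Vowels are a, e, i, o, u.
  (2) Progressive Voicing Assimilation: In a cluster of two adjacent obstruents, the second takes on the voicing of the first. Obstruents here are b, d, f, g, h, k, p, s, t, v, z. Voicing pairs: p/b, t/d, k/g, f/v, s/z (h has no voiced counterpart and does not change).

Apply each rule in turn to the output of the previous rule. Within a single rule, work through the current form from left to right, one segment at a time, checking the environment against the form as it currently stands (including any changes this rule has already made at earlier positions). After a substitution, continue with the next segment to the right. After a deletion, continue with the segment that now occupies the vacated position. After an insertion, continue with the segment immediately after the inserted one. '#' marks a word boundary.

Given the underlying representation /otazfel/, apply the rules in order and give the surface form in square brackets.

[odazvel]

(1) Intervocalic Voicing: [otazfel] → [odazfel]
(2) Progressive Voicing Assimilation: [odazfel] → [odazvel]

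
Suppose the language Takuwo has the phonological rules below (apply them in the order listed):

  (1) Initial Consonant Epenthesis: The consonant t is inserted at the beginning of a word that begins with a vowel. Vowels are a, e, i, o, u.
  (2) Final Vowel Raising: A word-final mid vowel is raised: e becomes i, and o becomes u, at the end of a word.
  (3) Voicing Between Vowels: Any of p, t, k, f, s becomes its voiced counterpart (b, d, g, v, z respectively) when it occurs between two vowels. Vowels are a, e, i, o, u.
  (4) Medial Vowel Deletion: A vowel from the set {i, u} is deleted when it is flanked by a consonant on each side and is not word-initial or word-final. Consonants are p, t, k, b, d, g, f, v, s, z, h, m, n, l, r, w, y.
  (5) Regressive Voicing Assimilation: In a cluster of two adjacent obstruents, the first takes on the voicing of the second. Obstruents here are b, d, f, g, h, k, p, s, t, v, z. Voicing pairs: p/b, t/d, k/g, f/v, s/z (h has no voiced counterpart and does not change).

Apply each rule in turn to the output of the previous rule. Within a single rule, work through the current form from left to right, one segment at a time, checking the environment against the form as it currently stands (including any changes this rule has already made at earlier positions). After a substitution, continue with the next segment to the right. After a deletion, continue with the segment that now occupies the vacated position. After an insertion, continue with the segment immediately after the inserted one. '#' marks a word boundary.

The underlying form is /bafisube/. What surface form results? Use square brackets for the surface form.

[bavzbi]

(1) Initial Consonant Epenthesis: no change — [bafisube]
(2) Final Vowel Raising: [bafisube] → [bafisubi]
(3) Voicing Between Vowels: [bafisubi] → [bavizubi]
(4) Medial Vowel Deletion: [bavizubi] → [bavzbi]
(5) Regressive Voicing Assimilation: no change — [bavzbi]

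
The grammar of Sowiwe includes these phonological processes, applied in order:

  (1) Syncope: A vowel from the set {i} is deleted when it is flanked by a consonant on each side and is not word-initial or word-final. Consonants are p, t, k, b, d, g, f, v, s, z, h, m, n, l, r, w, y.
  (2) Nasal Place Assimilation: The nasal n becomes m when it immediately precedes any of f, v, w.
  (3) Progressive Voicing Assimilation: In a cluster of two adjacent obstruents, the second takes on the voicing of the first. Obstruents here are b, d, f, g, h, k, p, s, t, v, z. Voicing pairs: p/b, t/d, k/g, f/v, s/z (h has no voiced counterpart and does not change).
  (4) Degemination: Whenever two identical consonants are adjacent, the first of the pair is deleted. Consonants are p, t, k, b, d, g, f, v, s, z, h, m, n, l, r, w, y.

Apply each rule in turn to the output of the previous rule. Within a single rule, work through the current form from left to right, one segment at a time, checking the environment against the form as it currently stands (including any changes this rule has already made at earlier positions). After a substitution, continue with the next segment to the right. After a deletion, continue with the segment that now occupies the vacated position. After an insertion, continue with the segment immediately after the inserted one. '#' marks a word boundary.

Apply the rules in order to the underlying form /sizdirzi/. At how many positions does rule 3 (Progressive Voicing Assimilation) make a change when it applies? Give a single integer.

(1) Syncope: [sizdirzi] → [szdrzi]
(2) Nasal Place Assimilation: no change — [szdrzi]
(3) Progressive Voicing Assimilation: [szdrzi] → [sstrzi]
(4) Degemination: [sstrzi] → [strzi]
Rule 3 changed 2 position(s).

2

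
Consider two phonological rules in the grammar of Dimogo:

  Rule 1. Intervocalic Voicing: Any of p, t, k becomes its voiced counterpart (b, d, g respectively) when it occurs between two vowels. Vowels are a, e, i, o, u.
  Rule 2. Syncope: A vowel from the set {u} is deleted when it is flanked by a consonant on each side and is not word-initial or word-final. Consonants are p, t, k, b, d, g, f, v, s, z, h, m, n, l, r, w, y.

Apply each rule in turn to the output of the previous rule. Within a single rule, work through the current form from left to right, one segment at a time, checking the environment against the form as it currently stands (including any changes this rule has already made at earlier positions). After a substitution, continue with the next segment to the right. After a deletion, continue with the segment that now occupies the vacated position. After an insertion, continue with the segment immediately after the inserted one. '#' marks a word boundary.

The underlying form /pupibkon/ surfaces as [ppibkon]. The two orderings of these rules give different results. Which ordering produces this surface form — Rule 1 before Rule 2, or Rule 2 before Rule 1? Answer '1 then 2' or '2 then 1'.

2 then 1

Order 1 then 2:
  1 Intervocalic Voicing: [pupibkon] → [pubibkon]
  2 Syncope: [pubibkon] → [pbibkon]
  result: [pbibkon]
Order 2 then 1:
  2 Syncope: [pupibkon] → [ppibkon]
  1 Intervocalic Voicing: no change — [ppibkon]
  result: [ppibkon]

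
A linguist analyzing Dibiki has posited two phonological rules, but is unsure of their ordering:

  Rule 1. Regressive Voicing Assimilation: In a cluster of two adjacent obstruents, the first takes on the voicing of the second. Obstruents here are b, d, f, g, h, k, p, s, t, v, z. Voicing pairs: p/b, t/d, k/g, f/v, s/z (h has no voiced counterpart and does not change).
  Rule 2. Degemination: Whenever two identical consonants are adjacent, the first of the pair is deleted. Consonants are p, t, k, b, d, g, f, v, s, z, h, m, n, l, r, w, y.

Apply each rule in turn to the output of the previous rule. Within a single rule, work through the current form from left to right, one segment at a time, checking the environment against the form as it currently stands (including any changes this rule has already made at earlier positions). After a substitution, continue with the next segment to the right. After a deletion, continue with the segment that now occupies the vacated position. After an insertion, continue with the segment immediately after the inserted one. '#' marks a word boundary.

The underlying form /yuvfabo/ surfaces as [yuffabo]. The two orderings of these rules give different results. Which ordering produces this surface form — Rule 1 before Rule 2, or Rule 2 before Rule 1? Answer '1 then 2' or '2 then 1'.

2 then 1

Order 1 then 2:
  1 Regressive Voicing Assimilation: [yuvfabo] → [yuffabo]
  2 Degemination: [yuffabo] → [yufabo]
  result: [yufabo]
Order 2 then 1:
  2 Degemination: no change — [yuvfabo]
  1 Regressive Voicing Assimilation: [yuvfabo] → [yuffabo]
  result: [yuffabo]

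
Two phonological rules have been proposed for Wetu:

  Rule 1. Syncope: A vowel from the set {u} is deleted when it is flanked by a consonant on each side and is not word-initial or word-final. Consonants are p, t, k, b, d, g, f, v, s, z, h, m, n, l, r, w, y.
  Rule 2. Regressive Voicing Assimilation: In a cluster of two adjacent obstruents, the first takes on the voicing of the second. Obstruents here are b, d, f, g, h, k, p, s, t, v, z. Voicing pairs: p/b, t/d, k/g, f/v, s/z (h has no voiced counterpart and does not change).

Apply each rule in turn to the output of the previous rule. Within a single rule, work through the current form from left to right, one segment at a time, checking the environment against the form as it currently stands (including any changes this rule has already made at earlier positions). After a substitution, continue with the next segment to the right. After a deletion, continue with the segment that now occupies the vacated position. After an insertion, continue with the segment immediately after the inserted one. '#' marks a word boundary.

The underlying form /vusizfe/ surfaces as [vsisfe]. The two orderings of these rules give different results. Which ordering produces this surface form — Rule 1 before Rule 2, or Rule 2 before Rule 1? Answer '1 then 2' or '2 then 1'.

2 then 1

Order 1 then 2:
  1 Syncope: [vusizfe] → [vsizfe]
  2 Regressive Voicing Assimilation: [vsizfe] → [fsisfe]
  result: [fsisfe]
Order 2 then 1:
  2 Regressive Voicing Assimilation: [vusizfe] → [vusisfe]
  1 Syncope: [vusisfe] → [vsisfe]
  result: [vsisfe]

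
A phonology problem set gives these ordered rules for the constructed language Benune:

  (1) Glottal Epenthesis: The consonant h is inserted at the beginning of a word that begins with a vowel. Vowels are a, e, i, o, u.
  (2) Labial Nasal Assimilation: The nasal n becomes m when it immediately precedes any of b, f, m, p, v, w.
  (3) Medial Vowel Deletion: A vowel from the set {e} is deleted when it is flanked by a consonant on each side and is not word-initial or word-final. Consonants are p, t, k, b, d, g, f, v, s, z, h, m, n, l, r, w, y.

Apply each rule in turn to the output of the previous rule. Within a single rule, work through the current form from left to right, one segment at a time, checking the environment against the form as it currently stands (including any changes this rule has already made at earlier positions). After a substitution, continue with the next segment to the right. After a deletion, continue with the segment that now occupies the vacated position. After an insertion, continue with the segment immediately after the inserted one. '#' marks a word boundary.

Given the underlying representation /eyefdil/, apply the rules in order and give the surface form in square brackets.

[hyfdil]

(1) Glottal Epenthesis: [eyefdil] → [heyefdil]
(2) Labial Nasal Assimilation: no change — [heyefdil]
(3) Medial Vowel Deletion: [heyefdil] → [hyfdil]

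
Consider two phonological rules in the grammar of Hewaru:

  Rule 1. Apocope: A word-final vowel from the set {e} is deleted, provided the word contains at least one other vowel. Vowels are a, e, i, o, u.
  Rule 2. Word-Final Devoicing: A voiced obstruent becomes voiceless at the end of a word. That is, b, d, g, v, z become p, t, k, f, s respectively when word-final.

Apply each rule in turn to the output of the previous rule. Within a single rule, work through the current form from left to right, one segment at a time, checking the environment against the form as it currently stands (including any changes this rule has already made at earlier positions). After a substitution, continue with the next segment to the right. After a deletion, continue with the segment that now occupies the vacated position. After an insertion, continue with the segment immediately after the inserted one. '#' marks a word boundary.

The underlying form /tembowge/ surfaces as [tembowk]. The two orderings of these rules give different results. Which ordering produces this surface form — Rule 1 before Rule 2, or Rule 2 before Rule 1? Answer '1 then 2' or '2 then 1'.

1 then 2

Order 1 then 2:
  1 Apocope: [tembowge] → [tembowg]
  2 Word-Final Devoicing: [tembowg] → [tembowk]
  result: [tembowk]
Order 2 then 1:
  2 Word-Final Devoicing: no change — [tembowge]
  1 Apocope: [tembowge] → [tembowg]
  result: [tembowg]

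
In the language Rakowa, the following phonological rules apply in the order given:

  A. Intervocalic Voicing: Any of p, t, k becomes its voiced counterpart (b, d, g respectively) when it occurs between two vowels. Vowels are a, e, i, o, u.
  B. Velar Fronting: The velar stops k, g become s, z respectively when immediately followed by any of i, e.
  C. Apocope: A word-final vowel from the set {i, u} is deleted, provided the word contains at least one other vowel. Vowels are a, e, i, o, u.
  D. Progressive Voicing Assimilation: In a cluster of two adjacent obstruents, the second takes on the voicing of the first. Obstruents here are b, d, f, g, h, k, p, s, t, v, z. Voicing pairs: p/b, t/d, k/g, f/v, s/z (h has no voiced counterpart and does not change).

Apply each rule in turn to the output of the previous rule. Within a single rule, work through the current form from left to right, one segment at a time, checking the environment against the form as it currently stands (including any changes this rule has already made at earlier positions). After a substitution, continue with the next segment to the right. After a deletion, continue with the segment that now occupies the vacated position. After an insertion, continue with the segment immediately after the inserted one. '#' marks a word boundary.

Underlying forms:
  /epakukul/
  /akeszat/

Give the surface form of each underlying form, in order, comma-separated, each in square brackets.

/epakukul/:
  A Intervocalic Voicing: [epakukul] → [ebagugul]
  B Velar Fronting: no change — [ebagugul]
  C Apocope: no change — [ebagugul]
  D Progressive Voicing Assimilation: no change — [ebagugul]
/akeszat/:
  A Intervocalic Voicing: [akeszat] → [ageszat]
  B Velar Fronting: [ageszat] → [azeszat]
  C Apocope: no change — [azeszat]
  D Progressive Voicing Assimilation: [azeszat] → [azessat]

[ebagugul], [azessat]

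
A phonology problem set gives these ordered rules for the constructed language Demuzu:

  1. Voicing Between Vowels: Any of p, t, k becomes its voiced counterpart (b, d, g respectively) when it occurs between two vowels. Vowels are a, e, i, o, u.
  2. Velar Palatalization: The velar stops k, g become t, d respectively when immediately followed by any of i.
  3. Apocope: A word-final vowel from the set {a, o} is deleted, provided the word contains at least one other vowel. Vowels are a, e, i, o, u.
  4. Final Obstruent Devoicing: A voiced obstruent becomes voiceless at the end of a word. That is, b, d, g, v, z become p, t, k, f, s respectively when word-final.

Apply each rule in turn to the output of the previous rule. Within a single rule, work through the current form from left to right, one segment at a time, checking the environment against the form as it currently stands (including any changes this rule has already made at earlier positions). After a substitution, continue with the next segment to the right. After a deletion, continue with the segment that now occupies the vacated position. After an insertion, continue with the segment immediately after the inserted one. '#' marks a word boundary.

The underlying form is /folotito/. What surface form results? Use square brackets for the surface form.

1 Voicing Between Vowels: [folotito] → [folodido]
2 Velar Palatalization: no change — [folodido]
3 Apocope: [folodido] → [folodid]
4 Final Obstruent Devoicing: [folodid] → [folodit]

[folodit]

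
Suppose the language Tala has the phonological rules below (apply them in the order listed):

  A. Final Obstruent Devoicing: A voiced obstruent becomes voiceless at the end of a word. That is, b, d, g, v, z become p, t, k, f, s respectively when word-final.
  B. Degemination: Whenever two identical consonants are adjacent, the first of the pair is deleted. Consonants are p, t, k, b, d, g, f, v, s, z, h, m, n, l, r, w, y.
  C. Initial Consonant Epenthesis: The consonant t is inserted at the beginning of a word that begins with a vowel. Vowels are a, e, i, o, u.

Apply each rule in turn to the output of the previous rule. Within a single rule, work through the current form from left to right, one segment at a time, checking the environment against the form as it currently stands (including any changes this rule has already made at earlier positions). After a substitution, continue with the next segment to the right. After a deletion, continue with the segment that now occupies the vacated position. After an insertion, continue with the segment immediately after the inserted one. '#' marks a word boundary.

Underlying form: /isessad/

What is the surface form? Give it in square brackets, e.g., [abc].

A Final Obstruent Devoicing: [isessad] → [isessat]
B Degemination: [isessat] → [isesat]
C Initial Consonant Epenthesis: [isesat] → [tisesat]

[tisesat]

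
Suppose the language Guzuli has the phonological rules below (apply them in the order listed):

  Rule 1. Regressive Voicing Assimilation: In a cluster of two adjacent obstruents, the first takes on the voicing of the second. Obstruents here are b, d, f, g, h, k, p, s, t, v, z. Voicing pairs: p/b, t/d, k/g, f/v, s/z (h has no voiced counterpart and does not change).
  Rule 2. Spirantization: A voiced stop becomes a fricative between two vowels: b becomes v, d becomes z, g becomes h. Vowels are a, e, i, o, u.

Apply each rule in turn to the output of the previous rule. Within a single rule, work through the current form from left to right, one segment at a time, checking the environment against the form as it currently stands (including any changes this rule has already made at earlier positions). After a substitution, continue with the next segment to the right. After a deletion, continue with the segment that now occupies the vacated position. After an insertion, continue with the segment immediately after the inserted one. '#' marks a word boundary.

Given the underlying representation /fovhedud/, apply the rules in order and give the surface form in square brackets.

Rule 1 Regressive Voicing Assimilation: [fovhedud] → [fofhedud]
Rule 2 Spirantization: [fofhedud] → [fofhezud]

[fofhezud]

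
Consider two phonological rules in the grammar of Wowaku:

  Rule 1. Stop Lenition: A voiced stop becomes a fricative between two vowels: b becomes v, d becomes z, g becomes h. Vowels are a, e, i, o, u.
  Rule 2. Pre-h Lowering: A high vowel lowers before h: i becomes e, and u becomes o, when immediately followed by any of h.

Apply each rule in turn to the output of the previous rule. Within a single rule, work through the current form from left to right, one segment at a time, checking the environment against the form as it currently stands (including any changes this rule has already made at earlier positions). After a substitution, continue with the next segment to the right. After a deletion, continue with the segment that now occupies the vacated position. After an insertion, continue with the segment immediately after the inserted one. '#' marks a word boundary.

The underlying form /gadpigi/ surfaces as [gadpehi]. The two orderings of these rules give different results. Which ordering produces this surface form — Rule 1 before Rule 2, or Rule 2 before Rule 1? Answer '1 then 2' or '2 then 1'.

1 then 2

Order 1 then 2:
  1 Stop Lenition: [gadpigi] → [gadpihi]
  2 Pre-h Lowering: [gadpihi] → [gadpehi]
  result: [gadpehi]
Order 2 then 1:
  2 Pre-h Lowering: no change — [gadpigi]
  1 Stop Lenition: [gadpigi] → [gadpihi]
  result: [gadpihi]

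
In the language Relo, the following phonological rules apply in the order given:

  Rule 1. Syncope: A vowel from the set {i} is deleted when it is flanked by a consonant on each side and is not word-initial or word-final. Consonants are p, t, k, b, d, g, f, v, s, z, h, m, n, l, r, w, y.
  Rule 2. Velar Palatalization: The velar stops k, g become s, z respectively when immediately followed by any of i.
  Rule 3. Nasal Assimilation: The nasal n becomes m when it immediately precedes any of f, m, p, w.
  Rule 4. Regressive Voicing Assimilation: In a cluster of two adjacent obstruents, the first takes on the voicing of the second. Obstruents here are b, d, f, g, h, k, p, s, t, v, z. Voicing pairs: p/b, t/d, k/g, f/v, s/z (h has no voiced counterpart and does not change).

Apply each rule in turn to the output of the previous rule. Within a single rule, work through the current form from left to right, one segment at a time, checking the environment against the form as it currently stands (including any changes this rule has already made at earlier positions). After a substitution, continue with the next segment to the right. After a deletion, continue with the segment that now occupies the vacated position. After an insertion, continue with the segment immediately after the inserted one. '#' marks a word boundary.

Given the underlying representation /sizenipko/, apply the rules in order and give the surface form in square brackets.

Rule 1 Syncope: [sizenipko] → [szenpko]
Rule 2 Velar Palatalization: no change — [szenpko]
Rule 3 Nasal Assimilation: [szenpko] → [szempko]
Rule 4 Regressive Voicing Assimilation: [szempko] → [zzempko]

[zzempko]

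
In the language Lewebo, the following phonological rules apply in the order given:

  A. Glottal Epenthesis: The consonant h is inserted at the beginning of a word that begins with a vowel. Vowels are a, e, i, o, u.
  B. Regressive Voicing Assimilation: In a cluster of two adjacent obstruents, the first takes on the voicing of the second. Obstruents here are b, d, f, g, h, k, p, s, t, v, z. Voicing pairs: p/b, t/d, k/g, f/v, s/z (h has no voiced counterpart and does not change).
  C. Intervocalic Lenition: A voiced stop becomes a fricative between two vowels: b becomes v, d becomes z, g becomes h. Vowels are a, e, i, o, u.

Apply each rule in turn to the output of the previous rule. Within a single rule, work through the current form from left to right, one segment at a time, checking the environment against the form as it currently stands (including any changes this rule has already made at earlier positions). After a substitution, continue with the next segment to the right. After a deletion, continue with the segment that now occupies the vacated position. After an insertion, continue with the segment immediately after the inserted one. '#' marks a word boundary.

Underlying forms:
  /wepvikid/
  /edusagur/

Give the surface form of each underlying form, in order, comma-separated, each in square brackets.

[webvikid], [hezusahur]

/wepvikid/:
  A Glottal Epenthesis: no change — [wepvikid]
  B Regressive Voicing Assimilation: [wepvikid] → [webvikid]
  C Intervocalic Lenition: no change — [webvikid]
/edusagur/:
  A Glottal Epenthesis: [edusagur] → [hedusagur]
  B Regressive Voicing Assimilation: no change — [hedusagur]
  C Intervocalic Lenition: [hedusagur] → [hezusahur]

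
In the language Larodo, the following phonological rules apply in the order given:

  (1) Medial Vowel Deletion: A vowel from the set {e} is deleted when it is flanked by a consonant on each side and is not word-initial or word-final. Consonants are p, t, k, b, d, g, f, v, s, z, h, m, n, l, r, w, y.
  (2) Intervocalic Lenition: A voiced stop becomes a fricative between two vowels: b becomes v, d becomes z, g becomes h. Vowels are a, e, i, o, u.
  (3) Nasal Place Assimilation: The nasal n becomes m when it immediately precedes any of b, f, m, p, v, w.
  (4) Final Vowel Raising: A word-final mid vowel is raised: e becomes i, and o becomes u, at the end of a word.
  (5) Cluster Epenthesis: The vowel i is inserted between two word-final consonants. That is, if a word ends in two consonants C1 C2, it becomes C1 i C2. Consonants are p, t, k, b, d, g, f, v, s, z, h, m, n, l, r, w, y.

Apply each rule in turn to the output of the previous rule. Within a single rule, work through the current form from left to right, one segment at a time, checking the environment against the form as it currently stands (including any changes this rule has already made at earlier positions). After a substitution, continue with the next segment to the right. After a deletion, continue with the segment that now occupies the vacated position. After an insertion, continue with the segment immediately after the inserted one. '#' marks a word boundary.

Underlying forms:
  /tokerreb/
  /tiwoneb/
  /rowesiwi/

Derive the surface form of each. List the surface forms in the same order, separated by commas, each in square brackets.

[tokrrib], [tiwomib], [rowsiwi]

/tokerreb/:
  (1) Medial Vowel Deletion: [tokerreb] → [tokrrb]
  (2) Intervocalic Lenition: no change — [tokrrb]
  (3) Nasal Place Assimilation: no change — [tokrrb]
  (4) Final Vowel Raising: no change — [tokrrb]
  (5) Cluster Epenthesis: [tokrrb] → [tokrrib]
/tiwoneb/:
  (1) Medial Vowel Deletion: [tiwoneb] → [tiwonb]
  (2) Intervocalic Lenition: no change — [tiwonb]
  (3) Nasal Place Assimilation: [tiwonb] → [tiwomb]
  (4) Final Vowel Raising: no change — [tiwomb]
  (5) Cluster Epenthesis: [tiwomb] → [tiwomib]
/rowesiwi/:
  (1) Medial Vowel Deletion: [rowesiwi] → [rowsiwi]
  (2) Intervocalic Lenition: no change — [rowsiwi]
  (3) Nasal Place Assimilation: no change — [rowsiwi]
  (4) Final Vowel Raising: no change — [rowsiwi]
  (5) Cluster Epenthesis: no change — [rowsiwi]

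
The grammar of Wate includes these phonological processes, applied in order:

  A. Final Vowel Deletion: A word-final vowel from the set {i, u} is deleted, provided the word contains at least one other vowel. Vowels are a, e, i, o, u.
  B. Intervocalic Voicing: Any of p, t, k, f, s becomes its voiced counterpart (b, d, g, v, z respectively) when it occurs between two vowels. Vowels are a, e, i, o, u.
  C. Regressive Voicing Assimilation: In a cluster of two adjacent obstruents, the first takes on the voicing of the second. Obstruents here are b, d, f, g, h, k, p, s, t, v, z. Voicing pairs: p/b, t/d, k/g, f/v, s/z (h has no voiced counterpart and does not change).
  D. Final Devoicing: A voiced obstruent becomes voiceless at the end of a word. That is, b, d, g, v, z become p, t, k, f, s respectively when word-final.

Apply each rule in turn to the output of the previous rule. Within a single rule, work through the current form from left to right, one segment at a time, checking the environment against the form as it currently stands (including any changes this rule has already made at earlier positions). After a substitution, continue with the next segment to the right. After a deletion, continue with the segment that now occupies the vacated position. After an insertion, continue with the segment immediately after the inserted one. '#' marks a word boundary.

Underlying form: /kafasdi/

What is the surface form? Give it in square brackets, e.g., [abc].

A Final Vowel Deletion: [kafasdi] → [kafasd]
B Intervocalic Voicing: [kafasd] → [kavasd]
C Regressive Voicing Assimilation: [kavasd] → [kavazd]
D Final Devoicing: [kavazd] → [kavazt]

[kavazt]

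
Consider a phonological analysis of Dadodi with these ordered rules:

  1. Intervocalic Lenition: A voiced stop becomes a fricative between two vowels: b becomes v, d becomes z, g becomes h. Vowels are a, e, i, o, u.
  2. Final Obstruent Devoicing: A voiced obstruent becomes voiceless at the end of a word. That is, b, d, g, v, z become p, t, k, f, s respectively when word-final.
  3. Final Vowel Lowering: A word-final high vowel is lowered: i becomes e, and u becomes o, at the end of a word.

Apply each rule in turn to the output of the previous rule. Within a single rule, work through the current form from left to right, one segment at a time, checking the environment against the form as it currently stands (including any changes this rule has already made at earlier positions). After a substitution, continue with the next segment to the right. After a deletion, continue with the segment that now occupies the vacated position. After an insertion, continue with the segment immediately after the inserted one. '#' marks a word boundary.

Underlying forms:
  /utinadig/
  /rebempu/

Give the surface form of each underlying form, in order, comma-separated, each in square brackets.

[utinazik], [revempo]

/utinadig/:
  1 Intervocalic Lenition: [utinadig] → [utinazig]
  2 Final Obstruent Devoicing: [utinazig] → [utinazik]
  3 Final Vowel Lowering: no change — [utinazik]
/rebempu/:
  1 Intervocalic Lenition: [rebempu] → [revempu]
  2 Final Obstruent Devoicing: no change — [revempu]
  3 Final Vowel Lowering: [revempu] → [revempo]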